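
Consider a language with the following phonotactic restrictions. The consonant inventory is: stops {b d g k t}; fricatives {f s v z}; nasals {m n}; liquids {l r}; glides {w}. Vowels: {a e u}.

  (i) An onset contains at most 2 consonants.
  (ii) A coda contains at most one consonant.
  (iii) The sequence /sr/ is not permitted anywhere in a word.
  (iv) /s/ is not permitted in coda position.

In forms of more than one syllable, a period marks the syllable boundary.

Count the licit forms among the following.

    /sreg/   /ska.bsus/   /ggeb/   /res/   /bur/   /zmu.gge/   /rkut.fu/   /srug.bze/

/sreg/ — violates constraint (iii): contains banned sequence /sr/ → illicit
/ska.bsus/ — violates constraint (iv): syllable 2 coda contains /s/ → illicit
/ggeb/ — σ1 onset /gg/ (2C), coda /b/ ok → licit
/res/ — violates constraint (iv): syllable 1 coda contains /s/ → illicit
/bur/ — σ1 onset /b/, coda /r/ ok → licit
/zmu.gge/ — σ1 onset /zm/ (2C), coda /∅/ ok; σ2 onset /gg/ (2C), coda /∅/ ok → licit
/rkut.fu/ — σ1 onset /rk/ (2C), coda /t/ ok; σ2 onset /f/, coda /∅/ ok → licit
/srug.bze/ — violates constraint (iii): contains banned sequence /sr/ → illicit
Licit: /ggeb/, /bur/, /zmu.gge/, /rkut.fu/ → 4.

4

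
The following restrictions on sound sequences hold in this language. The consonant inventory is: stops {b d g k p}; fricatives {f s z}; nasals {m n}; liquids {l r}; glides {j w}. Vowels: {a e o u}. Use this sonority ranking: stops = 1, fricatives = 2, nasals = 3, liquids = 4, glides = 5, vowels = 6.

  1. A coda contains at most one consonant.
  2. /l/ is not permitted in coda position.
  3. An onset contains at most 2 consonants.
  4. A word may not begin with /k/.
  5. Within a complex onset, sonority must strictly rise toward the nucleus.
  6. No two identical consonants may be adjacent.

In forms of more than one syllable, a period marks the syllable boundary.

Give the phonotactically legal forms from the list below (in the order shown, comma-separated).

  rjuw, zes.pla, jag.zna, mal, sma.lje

rjuw, zes.pla, jag.zna, sma.lje

rjuw — σ1 onset /rj/ (4→5 rises), coda /w/ ok → phonotactically legal
zes.pla — σ1 onset /z/, coda /s/ ok; σ2 onset /pl/ (1→4 rises), coda /∅/ ok → phonotactically legal
jag.zna — σ1 onset /j/, coda /g/ ok; σ2 onset /zn/ (2→3 rises), coda /∅/ ok → phonotactically legal
mal — violates constraint 2: syllable 1 coda contains /l/ → phonotactically illegal
sma.lje — σ1 onset /sm/ (2→3 rises), coda /∅/ ok; σ2 onset /lj/ (4→5 rises), coda /∅/ ok → phonotactically legal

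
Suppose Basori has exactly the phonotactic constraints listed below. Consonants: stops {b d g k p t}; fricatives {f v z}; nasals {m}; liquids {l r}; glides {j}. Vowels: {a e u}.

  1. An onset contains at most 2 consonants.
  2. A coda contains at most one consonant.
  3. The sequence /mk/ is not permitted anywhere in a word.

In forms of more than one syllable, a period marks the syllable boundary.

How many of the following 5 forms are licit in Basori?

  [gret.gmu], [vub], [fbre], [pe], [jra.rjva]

[gret.gmu] — σ1 onset /gr/ (2C), coda /t/ ok; σ2 onset /gm/ (2C), coda /∅/ ok → licit
[vub] — σ1 onset /v/, coda /b/ ok → licit
[fbre] — violates constraint 1: syllable 1 onset /fbr/ has 3 consonants (> 2) → illicit
[pe] — σ1 onset /p/, coda /∅/ ok → licit
[jra.rjva] — violates constraint 1: syllable 2 onset /rjv/ has 3 consonants (> 2) → illicit
Licit: [gret.gmu], [vub], [pe] → 3.

3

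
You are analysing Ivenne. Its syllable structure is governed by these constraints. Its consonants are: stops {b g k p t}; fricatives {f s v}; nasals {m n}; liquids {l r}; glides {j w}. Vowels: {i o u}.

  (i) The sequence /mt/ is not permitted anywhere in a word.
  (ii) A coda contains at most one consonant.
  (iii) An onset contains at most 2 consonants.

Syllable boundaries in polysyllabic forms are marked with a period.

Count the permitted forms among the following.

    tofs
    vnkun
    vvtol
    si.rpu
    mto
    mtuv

tofs — violates constraint (ii): syllable 1 coda /fs/ has 2 consonants (> 1) → not permitted
vnkun — violates constraint (iii): syllable 1 onset /vnk/ has 3 consonants (> 2) → not permitted
vvtol — violates constraint (iii): syllable 1 onset /vvt/ has 3 consonants (> 2) → not permitted
si.rpu — σ1 onset /s/, coda /∅/ ok; σ2 onset /rp/ (2C), coda /∅/ ok → permitted
mto — violates constraint (i): contains banned sequence /mt/ → not permitted
mtuv — violates constraint (i): contains banned sequence /mt/ → not permitted
Permitted: si.rpu → 1.

1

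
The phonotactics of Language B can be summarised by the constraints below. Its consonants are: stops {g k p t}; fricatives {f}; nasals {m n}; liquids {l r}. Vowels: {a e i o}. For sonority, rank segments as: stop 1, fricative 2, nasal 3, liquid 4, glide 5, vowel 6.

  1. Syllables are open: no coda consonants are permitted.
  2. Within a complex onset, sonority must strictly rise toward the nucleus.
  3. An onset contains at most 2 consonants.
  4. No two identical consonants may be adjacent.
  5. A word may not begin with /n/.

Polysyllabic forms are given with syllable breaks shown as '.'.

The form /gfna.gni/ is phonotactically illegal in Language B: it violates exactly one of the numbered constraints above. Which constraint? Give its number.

/gfna.gni/: syllable 1 onset /gfn/ has 3 consonants (> 2).
This is a violation of constraint 3: "An onset contains at most 2 consonants."
The remaining constraints (1, 2, 4, 5) are satisfied.

3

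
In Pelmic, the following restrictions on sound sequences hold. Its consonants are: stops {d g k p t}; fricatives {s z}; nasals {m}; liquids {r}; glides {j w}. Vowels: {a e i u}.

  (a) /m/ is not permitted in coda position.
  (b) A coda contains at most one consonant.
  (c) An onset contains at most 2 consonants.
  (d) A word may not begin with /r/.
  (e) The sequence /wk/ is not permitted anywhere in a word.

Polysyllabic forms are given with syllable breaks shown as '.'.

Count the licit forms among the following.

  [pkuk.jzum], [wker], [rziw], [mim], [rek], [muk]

[pkuk.jzum] — violates constraint (a): syllable 2 coda contains /m/ → illicit
[wker] — violates constraint (e): contains banned sequence /wk/ → illicit
[rziw] — violates constraint (d): word begins with /r/ → illicit
[mim] — violates constraint (a): syllable 1 coda contains /m/ → illicit
[rek] — violates constraint (d): word begins with /r/ → illicit
[muk] — σ1 onset /m/, coda /k/ ok → licit
Licit: [muk] → 1.

1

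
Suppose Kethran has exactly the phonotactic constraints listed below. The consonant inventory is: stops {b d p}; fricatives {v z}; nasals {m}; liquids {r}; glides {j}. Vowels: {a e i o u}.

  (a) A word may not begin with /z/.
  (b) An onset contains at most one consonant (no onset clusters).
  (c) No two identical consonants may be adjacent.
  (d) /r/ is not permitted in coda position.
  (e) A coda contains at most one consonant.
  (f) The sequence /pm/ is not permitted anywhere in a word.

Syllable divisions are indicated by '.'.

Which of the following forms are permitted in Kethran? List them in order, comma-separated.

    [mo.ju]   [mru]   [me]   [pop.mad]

[mo.ju], [me]

[mo.ju] — σ1 onset /m/, coda /∅/ ok; σ2 onset /j/, coda /∅/ ok → permitted
[mru] — violates constraint (b): syllable 1 onset /mr/ has 2 consonants (> 1) → not permitted
[me] — σ1 onset /m/, coda /∅/ ok → permitted
[pop.mad] — violates constraint (f): contains banned sequence /pm/ → not permitted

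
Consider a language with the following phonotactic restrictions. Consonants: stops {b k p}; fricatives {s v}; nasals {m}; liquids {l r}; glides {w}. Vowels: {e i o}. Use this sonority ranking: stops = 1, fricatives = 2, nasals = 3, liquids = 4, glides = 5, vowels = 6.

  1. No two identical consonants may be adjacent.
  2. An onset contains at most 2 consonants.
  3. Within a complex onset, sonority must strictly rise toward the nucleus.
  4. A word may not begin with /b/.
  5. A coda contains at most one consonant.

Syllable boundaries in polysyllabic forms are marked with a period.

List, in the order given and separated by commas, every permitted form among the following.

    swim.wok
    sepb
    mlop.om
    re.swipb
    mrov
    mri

swim.wok, mlop.om, mrov, mri

swim.wok — σ1 onset /sw/ (2→5 rises), coda /m/ ok; σ2 onset /w/, coda /k/ ok → permitted
sepb — violates constraint 5: syllable 1 coda /pb/ has 2 consonants (> 1) → not permitted
mlop.om — σ1 onset /ml/ (3→4 rises), coda /p/ ok; σ2 onset /∅/, coda /m/ ok → permitted
re.swipb — violates constraint 5: syllable 2 coda /pb/ has 2 consonants (> 1) → not permitted
mrov — σ1 onset /mr/ (3→4 rises), coda /v/ ok → permitted
mri — σ1 onset /mr/ (3→4 rises), coda /∅/ ok → permitted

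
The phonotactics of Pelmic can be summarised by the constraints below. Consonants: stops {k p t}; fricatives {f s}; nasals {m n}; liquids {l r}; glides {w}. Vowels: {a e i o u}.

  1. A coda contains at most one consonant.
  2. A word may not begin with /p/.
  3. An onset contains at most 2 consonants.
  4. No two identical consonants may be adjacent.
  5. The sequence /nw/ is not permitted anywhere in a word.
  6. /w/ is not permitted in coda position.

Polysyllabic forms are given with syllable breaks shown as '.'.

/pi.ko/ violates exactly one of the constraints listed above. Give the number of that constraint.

/pi.ko/: word begins with /p/.
This is a violation of constraint 2: "A word may not begin with /p/."
The remaining constraints (1, 3, 4, 5, 6) are satisfied.

2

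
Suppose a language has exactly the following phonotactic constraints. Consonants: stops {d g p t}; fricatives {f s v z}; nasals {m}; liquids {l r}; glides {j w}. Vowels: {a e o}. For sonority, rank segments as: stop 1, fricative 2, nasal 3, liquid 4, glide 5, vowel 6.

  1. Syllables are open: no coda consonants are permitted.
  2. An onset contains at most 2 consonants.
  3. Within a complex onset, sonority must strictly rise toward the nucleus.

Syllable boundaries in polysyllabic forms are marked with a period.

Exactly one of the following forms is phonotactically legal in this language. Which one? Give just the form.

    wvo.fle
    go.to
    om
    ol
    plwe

wvo.fle — violates constraint 3: syllable 1 onset /wv/: /w/ (glide, 5) → /v/ (fricative, 2) does not rise → phonotactically illegal
go.to — σ1 onset /g/, coda /∅/ ok; σ2 onset /t/, coda /∅/ ok → phonotactically legal
om — violates constraint 1: syllable 1 coda /m/ has 1 consonant (> 0) → phonotactically illegal
ol — violates constraint 1: syllable 1 coda /l/ has 1 consonant (> 0) → phonotactically illegal
plwe — violates constraint 2: syllable 1 onset /plw/ has 3 consonants (> 2) → phonotactically illegal

go.to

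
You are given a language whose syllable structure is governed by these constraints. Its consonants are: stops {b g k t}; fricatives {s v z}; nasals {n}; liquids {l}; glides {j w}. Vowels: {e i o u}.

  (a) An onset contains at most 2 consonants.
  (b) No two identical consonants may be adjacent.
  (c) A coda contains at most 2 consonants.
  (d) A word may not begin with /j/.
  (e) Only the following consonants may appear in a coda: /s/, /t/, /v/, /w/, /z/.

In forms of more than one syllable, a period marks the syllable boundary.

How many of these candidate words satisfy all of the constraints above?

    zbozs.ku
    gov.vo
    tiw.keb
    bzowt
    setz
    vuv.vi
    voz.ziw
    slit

zbozs.ku — σ1 onset /zb/ (2C), coda /zs/ (2C) ok; σ2 onset /k/, coda /∅/ ok → phonotactically legal
gov.vo — violates constraint (b): adjacent identical consonants /vv/ → phonotactically illegal
tiw.keb — violates constraint (e): syllable 2 coda contains /b/, which is not a licensed coda consonant → phonotactically illegal
bzowt — σ1 onset /bz/ (2C), coda /wt/ (2C) ok → phonotactically legal
setz — σ1 onset /s/, coda /tz/ (2C) ok → phonotactically legal
vuv.vi — violates constraint (b): adjacent identical consonants /vv/ → phonotactically illegal
voz.ziw — violates constraint (b): adjacent identical consonants /zz/ → phonotactically illegal
slit — σ1 onset /sl/ (2C), coda /t/ ok → phonotactically legal
Phonotactically legal: zbozs.ku, bzowt, setz, slit → 4.

4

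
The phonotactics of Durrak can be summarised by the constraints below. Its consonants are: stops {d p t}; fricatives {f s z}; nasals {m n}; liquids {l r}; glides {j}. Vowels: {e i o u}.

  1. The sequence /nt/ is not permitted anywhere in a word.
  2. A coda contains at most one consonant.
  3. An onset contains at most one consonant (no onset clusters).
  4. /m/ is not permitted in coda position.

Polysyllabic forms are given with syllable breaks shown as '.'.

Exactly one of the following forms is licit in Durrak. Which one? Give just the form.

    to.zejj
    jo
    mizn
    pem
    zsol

to.zejj — violates constraint 2: syllable 2 coda /jj/ has 2 consonants (> 1) → illicit
jo — σ1 onset /j/, coda /∅/ ok → licit
mizn — violates constraint 2: syllable 1 coda /zn/ has 2 consonants (> 1) → illicit
pem — violates constraint 4: syllable 1 coda contains /m/ → illicit
zsol — violates constraint 3: syllable 1 onset /zs/ has 2 consonants (> 1) → illicit

jo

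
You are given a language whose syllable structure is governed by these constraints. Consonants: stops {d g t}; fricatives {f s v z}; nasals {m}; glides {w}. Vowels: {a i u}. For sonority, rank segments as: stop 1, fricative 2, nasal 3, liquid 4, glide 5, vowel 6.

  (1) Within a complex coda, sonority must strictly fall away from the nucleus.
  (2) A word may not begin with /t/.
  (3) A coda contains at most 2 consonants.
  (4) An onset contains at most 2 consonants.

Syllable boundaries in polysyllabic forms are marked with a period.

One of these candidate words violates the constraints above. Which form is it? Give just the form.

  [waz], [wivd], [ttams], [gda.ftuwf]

[ttams]

[waz] — σ1 onset /w/, coda /z/ ok → phonotactically legal
[wivd] — σ1 onset /w/, coda /vd/ (2→1 falls) ok → phonotactically legal
[ttams] — violates constraint 2: word begins with /t/ → phonotactically illegal
[gda.ftuwf] — σ1 onset /gd/ (2C), coda /∅/ ok; σ2 onset /ft/ (2C), coda /wf/ (5→2 falls) ok → phonotactically legal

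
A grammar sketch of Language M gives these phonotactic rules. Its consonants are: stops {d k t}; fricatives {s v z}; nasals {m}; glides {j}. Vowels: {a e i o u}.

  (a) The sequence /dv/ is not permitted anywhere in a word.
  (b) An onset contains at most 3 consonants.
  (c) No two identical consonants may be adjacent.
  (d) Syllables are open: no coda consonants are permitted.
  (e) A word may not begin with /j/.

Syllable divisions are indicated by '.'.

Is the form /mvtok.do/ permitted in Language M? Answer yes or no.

/mvtok.do/ — violates constraint (d): syllable 1 coda /k/ has 1 consonant (> 0) → not permitted

no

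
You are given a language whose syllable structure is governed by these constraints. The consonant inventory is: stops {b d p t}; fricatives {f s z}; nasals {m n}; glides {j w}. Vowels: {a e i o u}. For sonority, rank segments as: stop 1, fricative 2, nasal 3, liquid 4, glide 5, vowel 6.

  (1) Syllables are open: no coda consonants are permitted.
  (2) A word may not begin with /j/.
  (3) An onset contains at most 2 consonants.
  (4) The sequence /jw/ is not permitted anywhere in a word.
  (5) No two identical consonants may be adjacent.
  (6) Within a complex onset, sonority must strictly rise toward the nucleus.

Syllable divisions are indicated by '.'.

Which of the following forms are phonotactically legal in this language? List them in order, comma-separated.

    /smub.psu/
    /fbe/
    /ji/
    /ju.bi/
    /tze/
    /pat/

/smub.psu/ — violates constraint 1: syllable 1 coda /b/ has 1 consonant (> 0) → phonotactically illegal
/fbe/ — violates constraint 6: syllable 1 onset /fb/: /f/ (fricative, 2) → /b/ (stop, 1) does not rise → phonotactically illegal
/ji/ — violates constraint 2: word begins with /j/ → phonotactically illegal
/ju.bi/ — violates constraint 2: word begins with /j/ → phonotactically illegal
/tze/ — σ1 onset /tz/ (1→2 rises), coda /∅/ ok → phonotactically legal
/pat/ — violates constraint 1: syllable 1 coda /t/ has 1 consonant (> 0) → phonotactically illegal

/tze/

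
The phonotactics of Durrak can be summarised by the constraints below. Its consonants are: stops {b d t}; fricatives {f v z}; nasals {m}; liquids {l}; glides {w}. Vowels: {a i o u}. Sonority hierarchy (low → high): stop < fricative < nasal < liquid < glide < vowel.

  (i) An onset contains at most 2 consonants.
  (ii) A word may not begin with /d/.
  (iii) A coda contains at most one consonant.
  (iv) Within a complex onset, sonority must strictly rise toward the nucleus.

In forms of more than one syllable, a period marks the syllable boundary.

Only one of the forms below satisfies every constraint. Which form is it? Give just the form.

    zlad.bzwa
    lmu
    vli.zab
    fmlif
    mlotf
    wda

vli.zab

zlad.bzwa — violates constraint (i): syllable 2 onset /bzw/ has 3 consonants (> 2) → illicit
lmu — violates constraint (iv): syllable 1 onset /lm/: /l/ (liquid, 4) → /m/ (nasal, 3) does not rise → illicit
vli.zab — σ1 onset /vl/ (2→4 rises), coda /∅/ ok; σ2 onset /z/, coda /b/ ok → licit
fmlif — violates constraint (i): syllable 1 onset /fml/ has 3 consonants (> 2) → illicit
mlotf — violates constraint (iii): syllable 1 coda /tf/ has 2 consonants (> 1) → illicit
wda — violates constraint (iv): syllable 1 onset /wd/: /w/ (glide, 5) → /d/ (stop, 1) does not rise → illicit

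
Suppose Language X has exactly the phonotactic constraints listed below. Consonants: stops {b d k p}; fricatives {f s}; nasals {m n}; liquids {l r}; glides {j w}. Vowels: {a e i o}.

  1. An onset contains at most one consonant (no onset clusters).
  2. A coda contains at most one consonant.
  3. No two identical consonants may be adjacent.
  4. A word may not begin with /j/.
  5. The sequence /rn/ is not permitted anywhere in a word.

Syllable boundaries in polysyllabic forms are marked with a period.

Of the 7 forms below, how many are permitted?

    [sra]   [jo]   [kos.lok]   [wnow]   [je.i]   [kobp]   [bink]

1

[sra] — violates constraint 1: syllable 1 onset /sr/ has 2 consonants (> 1) → not permitted
[jo] — violates constraint 4: word begins with /j/ → not permitted
[kos.lok] — σ1 onset /k/, coda /s/ ok; σ2 onset /l/, coda /k/ ok → permitted
[wnow] — violates constraint 1: syllable 1 onset /wn/ has 2 consonants (> 1) → not permitted
[je.i] — violates constraint 4: word begins with /j/ → not permitted
[kobp] — violates constraint 2: syllable 1 coda /bp/ has 2 consonants (> 1) → not permitted
[bink] — violates constraint 2: syllable 1 coda /nk/ has 2 consonants (> 1) → not permitted
Permitted: [kos.lok] → 1.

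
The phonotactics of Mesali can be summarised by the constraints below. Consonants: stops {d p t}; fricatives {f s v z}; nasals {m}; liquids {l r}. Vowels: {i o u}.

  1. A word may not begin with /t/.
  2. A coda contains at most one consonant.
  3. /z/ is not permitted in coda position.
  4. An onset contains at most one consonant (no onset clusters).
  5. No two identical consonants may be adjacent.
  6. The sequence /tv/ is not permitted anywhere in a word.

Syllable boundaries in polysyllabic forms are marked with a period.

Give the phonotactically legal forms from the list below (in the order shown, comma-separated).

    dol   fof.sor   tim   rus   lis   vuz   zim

dol — σ1 onset /d/, coda /l/ ok → phonotactically legal
fof.sor — σ1 onset /f/, coda /f/ ok; σ2 onset /s/, coda /r/ ok → phonotactically legal
tim — violates constraint 1: word begins with /t/ → phonotactically illegal
rus — σ1 onset /r/, coda /s/ ok → phonotactically legal
lis — σ1 onset /l/, coda /s/ ok → phonotactically legal
vuz — violates constraint 3: syllable 1 coda contains /z/ → phonotactically illegal
zim — σ1 onset /z/, coda /m/ ok → phonotactically legal

dol, fof.sor, rus, lis, zim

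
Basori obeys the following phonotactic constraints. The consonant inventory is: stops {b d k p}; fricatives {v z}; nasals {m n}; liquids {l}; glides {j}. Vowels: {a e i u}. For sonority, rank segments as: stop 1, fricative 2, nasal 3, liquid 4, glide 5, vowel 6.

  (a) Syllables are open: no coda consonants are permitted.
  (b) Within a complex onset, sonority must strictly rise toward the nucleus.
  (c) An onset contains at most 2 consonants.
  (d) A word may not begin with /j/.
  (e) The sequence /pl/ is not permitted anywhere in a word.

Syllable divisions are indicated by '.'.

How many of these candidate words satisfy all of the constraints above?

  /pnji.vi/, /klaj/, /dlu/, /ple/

/pnji.vi/ — violates constraint (c): syllable 1 onset /pnj/ has 3 consonants (> 2) → ill-formed
/klaj/ — violates constraint (a): syllable 1 coda /j/ has 1 consonant (> 0) → ill-formed
/dlu/ — σ1 onset /dl/ (1→4 rises), coda /∅/ ok → well-formed
/ple/ — violates constraint (e): contains banned sequence /pl/ → ill-formed
Well-formed: /dlu/ → 1.

1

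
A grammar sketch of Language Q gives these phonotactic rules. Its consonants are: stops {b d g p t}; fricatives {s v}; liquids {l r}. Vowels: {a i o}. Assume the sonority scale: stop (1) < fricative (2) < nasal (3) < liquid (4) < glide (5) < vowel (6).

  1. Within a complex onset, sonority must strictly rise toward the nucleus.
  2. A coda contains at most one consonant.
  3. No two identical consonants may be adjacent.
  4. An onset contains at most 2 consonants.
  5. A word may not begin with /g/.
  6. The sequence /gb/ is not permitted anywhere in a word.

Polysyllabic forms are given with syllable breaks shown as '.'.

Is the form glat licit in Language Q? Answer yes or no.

no

glat — violates constraint 5: word begins with /g/ → illicit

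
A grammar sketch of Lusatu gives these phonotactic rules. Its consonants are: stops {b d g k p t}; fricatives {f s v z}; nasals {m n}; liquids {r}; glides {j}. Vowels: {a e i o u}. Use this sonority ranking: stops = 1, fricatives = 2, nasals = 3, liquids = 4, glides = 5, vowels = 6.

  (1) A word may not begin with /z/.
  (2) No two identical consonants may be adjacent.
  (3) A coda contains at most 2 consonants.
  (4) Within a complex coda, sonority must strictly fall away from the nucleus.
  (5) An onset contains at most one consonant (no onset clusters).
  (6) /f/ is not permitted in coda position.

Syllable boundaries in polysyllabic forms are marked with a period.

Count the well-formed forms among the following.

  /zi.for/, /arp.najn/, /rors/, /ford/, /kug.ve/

/zi.for/ — violates constraint 1: word begins with /z/ → ill-formed
/arp.najn/ — σ1 onset /∅/, coda /rp/ (4→1 falls) ok; σ2 onset /n/, coda /jn/ (5→3 falls) ok → well-formed
/rors/ — σ1 onset /r/, coda /rs/ (4→2 falls) ok → well-formed
/ford/ — σ1 onset /f/, coda /rd/ (4→1 falls) ok → well-formed
/kug.ve/ — σ1 onset /k/, coda /g/ ok; σ2 onset /v/, coda /∅/ ok → well-formed
Well-formed: /arp.najn/, /rors/, /ford/, /kug.ve/ → 4.

4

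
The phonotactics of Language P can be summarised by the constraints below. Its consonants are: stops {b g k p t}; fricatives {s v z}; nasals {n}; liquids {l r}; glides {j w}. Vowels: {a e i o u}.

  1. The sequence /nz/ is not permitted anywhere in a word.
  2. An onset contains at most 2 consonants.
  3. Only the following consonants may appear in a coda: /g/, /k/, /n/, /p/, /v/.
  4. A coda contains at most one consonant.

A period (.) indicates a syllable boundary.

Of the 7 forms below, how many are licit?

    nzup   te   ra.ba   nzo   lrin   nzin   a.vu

nzup — violates constraint 1: contains banned sequence /nz/ → illicit
te — σ1 onset /t/, coda /∅/ ok → licit
ra.ba — σ1 onset /r/, coda /∅/ ok; σ2 onset /b/, coda /∅/ ok → licit
nzo — violates constraint 1: contains banned sequence /nz/ → illicit
lrin — σ1 onset /lr/ (2C), coda /n/ ok → licit
nzin — violates constraint 1: contains banned sequence /nz/ → illicit
a.vu — σ1 onset /∅/, coda /∅/ ok; σ2 onset /v/, coda /∅/ ok → licit
Licit: te, ra.ba, lrin, a.vu → 4.

4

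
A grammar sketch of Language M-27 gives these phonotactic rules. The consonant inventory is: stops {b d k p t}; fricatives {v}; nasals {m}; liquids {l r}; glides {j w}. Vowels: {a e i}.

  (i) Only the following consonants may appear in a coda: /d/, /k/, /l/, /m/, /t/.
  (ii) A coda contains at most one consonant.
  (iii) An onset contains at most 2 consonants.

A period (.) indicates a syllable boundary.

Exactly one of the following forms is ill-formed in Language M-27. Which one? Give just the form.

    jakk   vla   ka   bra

jakk — violates constraint (ii): syllable 1 coda /kk/ has 2 consonants (> 1) → ill-formed
vla — σ1 onset /vl/ (2C), coda /∅/ ok → well-formed
ka — σ1 onset /k/, coda /∅/ ok → well-formed
bra — σ1 onset /br/ (2C), coda /∅/ ok → well-formed

jakk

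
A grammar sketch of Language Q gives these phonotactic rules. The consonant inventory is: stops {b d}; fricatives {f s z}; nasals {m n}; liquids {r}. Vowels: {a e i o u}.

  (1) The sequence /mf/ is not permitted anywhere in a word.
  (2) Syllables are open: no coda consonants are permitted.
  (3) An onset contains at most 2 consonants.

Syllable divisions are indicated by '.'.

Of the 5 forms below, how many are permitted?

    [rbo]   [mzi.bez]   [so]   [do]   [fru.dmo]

4

[rbo] — σ1 onset /rb/ (2C), coda /∅/ ok → permitted
[mzi.bez] — violates constraint 2: syllable 2 coda /z/ has 1 consonant (> 0) → not permitted
[so] — σ1 onset /s/, coda /∅/ ok → permitted
[do] — σ1 onset /d/, coda /∅/ ok → permitted
[fru.dmo] — σ1 onset /fr/ (2C), coda /∅/ ok; σ2 onset /dm/ (2C), coda /∅/ ok → permitted
Permitted: [rbo], [so], [do], [fru.dmo] → 4.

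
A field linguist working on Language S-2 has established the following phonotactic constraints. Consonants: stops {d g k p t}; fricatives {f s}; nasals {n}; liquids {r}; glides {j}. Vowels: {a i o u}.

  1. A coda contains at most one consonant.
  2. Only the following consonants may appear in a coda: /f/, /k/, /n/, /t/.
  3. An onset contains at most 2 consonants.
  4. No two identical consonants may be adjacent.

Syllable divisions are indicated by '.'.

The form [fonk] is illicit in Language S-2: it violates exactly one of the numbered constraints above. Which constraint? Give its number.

[fonk]: syllable 1 coda /nk/ has 2 consonants (> 1).
This is a violation of constraint 1: "A coda contains at most one consonant."
The remaining constraints (2, 3, 4) are satisfied.

1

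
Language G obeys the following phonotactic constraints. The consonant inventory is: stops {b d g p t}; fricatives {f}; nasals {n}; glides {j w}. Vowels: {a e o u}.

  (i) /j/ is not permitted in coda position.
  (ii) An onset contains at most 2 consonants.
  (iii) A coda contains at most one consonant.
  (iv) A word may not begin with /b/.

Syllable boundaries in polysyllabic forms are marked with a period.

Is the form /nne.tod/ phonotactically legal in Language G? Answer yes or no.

/nne.tod/ — σ1 onset /nn/ (2C), coda /∅/ ok; σ2 onset /t/, coda /d/ ok → phonotactically legal

yes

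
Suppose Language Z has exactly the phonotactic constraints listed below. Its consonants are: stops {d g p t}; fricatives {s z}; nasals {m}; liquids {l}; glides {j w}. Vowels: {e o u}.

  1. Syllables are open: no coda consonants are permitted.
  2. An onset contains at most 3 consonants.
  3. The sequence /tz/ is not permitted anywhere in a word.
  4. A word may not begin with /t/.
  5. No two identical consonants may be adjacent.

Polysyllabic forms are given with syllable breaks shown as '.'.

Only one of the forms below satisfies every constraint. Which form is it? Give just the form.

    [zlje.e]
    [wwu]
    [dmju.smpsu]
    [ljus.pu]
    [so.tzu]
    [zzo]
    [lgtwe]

[zlje.e] — σ1 onset /zlj/ (3C), coda /∅/ ok; σ2 onset /∅/, coda /∅/ ok → well-formed
[wwu] — violates constraint 5: adjacent identical consonants /ww/ → ill-formed
[dmju.smpsu] — violates constraint 2: syllable 2 onset /smps/ has 4 consonants (> 3) → ill-formed
[ljus.pu] — violates constraint 1: syllable 1 coda /s/ has 1 consonant (> 0) → ill-formed
[so.tzu] — violates constraint 3: contains banned sequence /tz/ → ill-formed
[zzo] — violates constraint 5: adjacent identical consonants /zz/ → ill-formed
[lgtwe] — violates constraint 2: syllable 1 onset /lgtw/ has 4 consonants (> 3) → ill-formed

[zlje.e]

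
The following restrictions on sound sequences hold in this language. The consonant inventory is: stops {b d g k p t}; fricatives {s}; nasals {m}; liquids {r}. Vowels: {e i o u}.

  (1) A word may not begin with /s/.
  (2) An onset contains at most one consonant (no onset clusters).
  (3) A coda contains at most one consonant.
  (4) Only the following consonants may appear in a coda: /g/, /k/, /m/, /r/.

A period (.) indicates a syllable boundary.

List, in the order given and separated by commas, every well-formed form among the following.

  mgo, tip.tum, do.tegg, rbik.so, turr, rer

mgo — violates constraint 2: syllable 1 onset /mg/ has 2 consonants (> 1) → ill-formed
tip.tum — violates constraint 4: syllable 1 coda contains /p/, which is not a licensed coda consonant → ill-formed
do.tegg — violates constraint 3: syllable 2 coda /gg/ has 2 consonants (> 1) → ill-formed
rbik.so — violates constraint 2: syllable 1 onset /rb/ has 2 consonants (> 1) → ill-formed
turr — violates constraint 3: syllable 1 coda /rr/ has 2 consonants (> 1) → ill-formed
rer — σ1 onset /r/, coda /r/ ok → well-formed

rer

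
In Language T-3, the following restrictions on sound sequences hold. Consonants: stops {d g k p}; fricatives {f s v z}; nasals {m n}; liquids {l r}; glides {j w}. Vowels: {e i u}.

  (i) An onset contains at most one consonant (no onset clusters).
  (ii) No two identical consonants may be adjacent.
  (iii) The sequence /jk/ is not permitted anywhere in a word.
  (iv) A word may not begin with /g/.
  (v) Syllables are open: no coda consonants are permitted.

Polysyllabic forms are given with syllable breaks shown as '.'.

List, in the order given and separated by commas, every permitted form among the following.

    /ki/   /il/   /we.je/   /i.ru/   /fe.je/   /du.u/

/ki/ — σ1 onset /k/, coda /∅/ ok → permitted
/il/ — violates constraint (v): syllable 1 coda /l/ has 1 consonant (> 0) → not permitted
/we.je/ — σ1 onset /w/, coda /∅/ ok; σ2 onset /j/, coda /∅/ ok → permitted
/i.ru/ — σ1 onset /∅/, coda /∅/ ok; σ2 onset /r/, coda /∅/ ok → permitted
/fe.je/ — σ1 onset /f/, coda /∅/ ok; σ2 onset /j/, coda /∅/ ok → permitted
/du.u/ — σ1 onset /d/, coda /∅/ ok; σ2 onset /∅/, coda /∅/ ok → permitted

/ki/, /we.je/, /i.ru/, /fe.je/, /du.u/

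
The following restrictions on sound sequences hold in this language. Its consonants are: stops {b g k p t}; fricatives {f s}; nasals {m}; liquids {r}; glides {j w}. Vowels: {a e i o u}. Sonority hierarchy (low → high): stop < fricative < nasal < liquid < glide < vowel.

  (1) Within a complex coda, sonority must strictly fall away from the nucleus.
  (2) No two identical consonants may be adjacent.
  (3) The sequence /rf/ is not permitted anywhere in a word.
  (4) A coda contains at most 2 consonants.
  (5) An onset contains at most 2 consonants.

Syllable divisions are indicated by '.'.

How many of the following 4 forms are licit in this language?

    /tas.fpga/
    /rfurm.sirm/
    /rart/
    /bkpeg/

/tas.fpga/ — violates constraint 5: syllable 2 onset /fpg/ has 3 consonants (> 2) → illicit
/rfurm.sirm/ — violates constraint 3: contains banned sequence /rf/ → illicit
/rart/ — σ1 onset /r/, coda /rt/ (4→1 falls) ok → licit
/bkpeg/ — violates constraint 5: syllable 1 onset /bkp/ has 3 consonants (> 2) → illicit
Licit: /rart/ → 1.

1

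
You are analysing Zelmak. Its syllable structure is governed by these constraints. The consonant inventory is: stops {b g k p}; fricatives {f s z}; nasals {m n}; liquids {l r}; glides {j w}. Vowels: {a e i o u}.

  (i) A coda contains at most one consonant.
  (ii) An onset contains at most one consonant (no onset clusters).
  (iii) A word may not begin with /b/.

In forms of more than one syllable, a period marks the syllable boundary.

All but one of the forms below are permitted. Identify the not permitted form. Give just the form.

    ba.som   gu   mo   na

ba.som — violates constraint (iii): word begins with /b/ → not permitted
gu — σ1 onset /g/, coda /∅/ ok → permitted
mo — σ1 onset /m/, coda /∅/ ok → permitted
na — σ1 onset /n/, coda /∅/ ok → permitted

ba.som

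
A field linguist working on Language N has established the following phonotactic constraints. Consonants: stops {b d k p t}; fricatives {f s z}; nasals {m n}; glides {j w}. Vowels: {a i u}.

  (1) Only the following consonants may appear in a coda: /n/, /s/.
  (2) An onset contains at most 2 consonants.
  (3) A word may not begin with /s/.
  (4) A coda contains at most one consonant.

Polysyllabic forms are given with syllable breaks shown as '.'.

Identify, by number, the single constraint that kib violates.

1

kib: syllable 1 coda contains /b/, which is not a licensed coda consonant.
This is a violation of constraint 1: "Only the following consonants may appear in a coda: /n/, /s/."
The remaining constraints (2, 3, 4) are satisfied.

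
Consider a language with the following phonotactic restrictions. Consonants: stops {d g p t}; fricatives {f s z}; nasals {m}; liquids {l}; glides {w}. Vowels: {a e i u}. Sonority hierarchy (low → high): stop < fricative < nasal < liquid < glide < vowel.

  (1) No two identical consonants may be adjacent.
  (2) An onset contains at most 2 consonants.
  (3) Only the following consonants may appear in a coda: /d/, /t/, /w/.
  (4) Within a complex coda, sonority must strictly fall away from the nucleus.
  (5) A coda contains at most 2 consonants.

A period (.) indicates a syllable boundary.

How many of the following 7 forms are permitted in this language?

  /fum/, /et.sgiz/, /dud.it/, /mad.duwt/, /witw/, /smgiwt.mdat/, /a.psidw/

/fum/ — violates constraint 3: syllable 1 coda contains /m/, which is not a licensed coda consonant → not permitted
/et.sgiz/ — violates constraint 3: syllable 2 coda contains /z/, which is not a licensed coda consonant → not permitted
/dud.it/ — σ1 onset /d/, coda /d/ ok; σ2 onset /∅/, coda /t/ ok → permitted
/mad.duwt/ — violates constraint 1: adjacent identical consonants /dd/ → not permitted
/witw/ — violates constraint 4: syllable 1 coda /tw/: /t/ (stop, 1) → /w/ (glide, 5) does not fall → not permitted
/smgiwt.mdat/ — violates constraint 2: syllable 1 onset /smg/ has 3 consonants (> 2) → not permitted
/a.psidw/ — violates constraint 4: syllable 2 coda /dw/: /d/ (stop, 1) → /w/ (glide, 5) does not fall → not permitted
Permitted: /dud.it/ → 1.

1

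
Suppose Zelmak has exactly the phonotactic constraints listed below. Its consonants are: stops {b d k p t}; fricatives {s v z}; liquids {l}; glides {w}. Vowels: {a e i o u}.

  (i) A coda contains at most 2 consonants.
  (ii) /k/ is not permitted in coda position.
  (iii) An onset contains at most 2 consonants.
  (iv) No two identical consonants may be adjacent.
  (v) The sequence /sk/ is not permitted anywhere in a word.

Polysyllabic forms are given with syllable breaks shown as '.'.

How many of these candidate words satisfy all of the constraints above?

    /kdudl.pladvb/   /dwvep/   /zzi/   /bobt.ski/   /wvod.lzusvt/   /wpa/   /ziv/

/kdudl.pladvb/ — violates constraint (i): syllable 2 coda /dvb/ has 3 consonants (> 2) → not permitted
/dwvep/ — violates constraint (iii): syllable 1 onset /dwv/ has 3 consonants (> 2) → not permitted
/zzi/ — violates constraint (iv): adjacent identical consonants /zz/ → not permitted
/bobt.ski/ — violates constraint (v): contains banned sequence /sk/ → not permitted
/wvod.lzusvt/ — violates constraint (i): syllable 2 coda /svt/ has 3 consonants (> 2) → not permitted
/wpa/ — σ1 onset /wp/ (2C), coda /∅/ ok → permitted
/ziv/ — σ1 onset /z/, coda /v/ ok → permitted
Permitted: /wpa/, /ziv/ → 2.

2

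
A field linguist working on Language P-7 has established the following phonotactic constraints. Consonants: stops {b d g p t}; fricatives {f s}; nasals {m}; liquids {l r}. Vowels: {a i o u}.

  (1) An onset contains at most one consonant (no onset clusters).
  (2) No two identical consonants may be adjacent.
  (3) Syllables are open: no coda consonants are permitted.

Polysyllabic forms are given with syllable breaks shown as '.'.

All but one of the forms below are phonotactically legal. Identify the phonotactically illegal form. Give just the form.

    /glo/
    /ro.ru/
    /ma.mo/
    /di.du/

/glo/

/glo/ — violates constraint 1: syllable 1 onset /gl/ has 2 consonants (> 1) → phonotactically illegal
/ro.ru/ — σ1 onset /r/, coda /∅/ ok; σ2 onset /r/, coda /∅/ ok → phonotactically legal
/ma.mo/ — σ1 onset /m/, coda /∅/ ok; σ2 onset /m/, coda /∅/ ok → phonotactically legal
/di.du/ — σ1 onset /d/, coda /∅/ ok; σ2 onset /d/, coda /∅/ ok → phonotactically legal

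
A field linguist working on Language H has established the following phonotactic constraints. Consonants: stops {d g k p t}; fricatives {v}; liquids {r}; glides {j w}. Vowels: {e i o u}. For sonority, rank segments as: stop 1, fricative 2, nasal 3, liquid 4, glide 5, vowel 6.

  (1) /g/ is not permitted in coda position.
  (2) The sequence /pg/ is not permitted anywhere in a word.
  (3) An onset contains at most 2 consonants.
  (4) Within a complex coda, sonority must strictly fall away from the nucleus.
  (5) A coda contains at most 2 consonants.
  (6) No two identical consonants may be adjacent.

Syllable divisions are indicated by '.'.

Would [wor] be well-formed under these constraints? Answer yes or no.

[wor] — σ1 onset /w/, coda /r/ ok → well-formed

yes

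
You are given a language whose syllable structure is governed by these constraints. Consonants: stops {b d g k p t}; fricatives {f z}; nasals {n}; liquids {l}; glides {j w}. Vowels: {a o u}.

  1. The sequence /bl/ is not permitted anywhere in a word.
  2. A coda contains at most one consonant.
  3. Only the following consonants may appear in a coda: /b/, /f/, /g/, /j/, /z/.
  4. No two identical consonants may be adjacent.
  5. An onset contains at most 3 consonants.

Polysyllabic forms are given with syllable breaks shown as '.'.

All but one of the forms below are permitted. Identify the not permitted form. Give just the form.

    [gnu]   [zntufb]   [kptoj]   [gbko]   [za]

[gnu] — σ1 onset /gn/ (2C), coda /∅/ ok → permitted
[zntufb] — violates constraint 2: syllable 1 coda /fb/ has 2 consonants (> 1) → not permitted
[kptoj] — σ1 onset /kpt/ (3C), coda /j/ ok → permitted
[gbko] — σ1 onset /gbk/ (3C), coda /∅/ ok → permitted
[za] — σ1 onset /z/, coda /∅/ ok → permitted

[zntufb]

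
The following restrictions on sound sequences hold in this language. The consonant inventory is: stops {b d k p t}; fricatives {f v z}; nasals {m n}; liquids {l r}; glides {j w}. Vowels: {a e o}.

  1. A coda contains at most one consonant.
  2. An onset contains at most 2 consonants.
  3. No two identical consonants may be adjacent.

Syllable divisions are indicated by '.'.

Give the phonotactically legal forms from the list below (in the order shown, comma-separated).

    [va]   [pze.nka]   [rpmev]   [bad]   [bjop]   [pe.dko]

[va], [pze.nka], [bad], [bjop], [pe.dko]

[va] — σ1 onset /v/, coda /∅/ ok → phonotactically legal
[pze.nka] — σ1 onset /pz/ (2C), coda /∅/ ok; σ2 onset /nk/ (2C), coda /∅/ ok → phonotactically legal
[rpmev] — violates constraint 2: syllable 1 onset /rpm/ has 3 consonants (> 2) → phonotactically illegal
[bad] — σ1 onset /b/, coda /d/ ok → phonotactically legal
[bjop] — σ1 onset /bj/ (2C), coda /p/ ok → phonotactically legal
[pe.dko] — σ1 onset /p/, coda /∅/ ok; σ2 onset /dk/ (2C), coda /∅/ ok → phonotactically legal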